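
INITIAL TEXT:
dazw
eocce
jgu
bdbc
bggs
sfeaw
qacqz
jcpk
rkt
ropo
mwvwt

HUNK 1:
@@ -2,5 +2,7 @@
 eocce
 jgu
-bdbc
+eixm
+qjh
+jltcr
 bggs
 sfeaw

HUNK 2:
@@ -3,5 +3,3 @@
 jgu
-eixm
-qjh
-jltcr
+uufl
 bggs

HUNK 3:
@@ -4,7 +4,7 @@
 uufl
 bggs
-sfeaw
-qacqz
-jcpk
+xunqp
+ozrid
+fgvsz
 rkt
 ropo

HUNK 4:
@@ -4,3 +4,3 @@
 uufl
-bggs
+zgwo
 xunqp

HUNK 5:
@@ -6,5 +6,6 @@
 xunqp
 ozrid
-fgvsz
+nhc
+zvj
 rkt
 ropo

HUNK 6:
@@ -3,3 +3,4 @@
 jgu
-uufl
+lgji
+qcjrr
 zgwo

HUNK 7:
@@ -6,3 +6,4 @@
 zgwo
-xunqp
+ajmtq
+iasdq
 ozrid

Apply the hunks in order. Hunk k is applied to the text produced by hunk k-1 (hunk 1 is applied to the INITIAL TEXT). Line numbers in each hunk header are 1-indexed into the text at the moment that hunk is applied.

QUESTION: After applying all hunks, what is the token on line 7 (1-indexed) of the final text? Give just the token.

Hunk 1: at line 2 remove [bdbc] add [eixm,qjh,jltcr] -> 13 lines: dazw eocce jgu eixm qjh jltcr bggs sfeaw qacqz jcpk rkt ropo mwvwt
Hunk 2: at line 3 remove [eixm,qjh,jltcr] add [uufl] -> 11 lines: dazw eocce jgu uufl bggs sfeaw qacqz jcpk rkt ropo mwvwt
Hunk 3: at line 4 remove [sfeaw,qacqz,jcpk] add [xunqp,ozrid,fgvsz] -> 11 lines: dazw eocce jgu uufl bggs xunqp ozrid fgvsz rkt ropo mwvwt
Hunk 4: at line 4 remove [bggs] add [zgwo] -> 11 lines: dazw eocce jgu uufl zgwo xunqp ozrid fgvsz rkt ropo mwvwt
Hunk 5: at line 6 remove [fgvsz] add [nhc,zvj] -> 12 lines: dazw eocce jgu uufl zgwo xunqp ozrid nhc zvj rkt ropo mwvwt
Hunk 6: at line 3 remove [uufl] add [lgji,qcjrr] -> 13 lines: dazw eocce jgu lgji qcjrr zgwo xunqp ozrid nhc zvj rkt ropo mwvwt
Hunk 7: at line 6 remove [xunqp] add [ajmtq,iasdq] -> 14 lines: dazw eocce jgu lgji qcjrr zgwo ajmtq iasdq ozrid nhc zvj rkt ropo mwvwt
Final line 7: ajmtq

Answer: ajmtq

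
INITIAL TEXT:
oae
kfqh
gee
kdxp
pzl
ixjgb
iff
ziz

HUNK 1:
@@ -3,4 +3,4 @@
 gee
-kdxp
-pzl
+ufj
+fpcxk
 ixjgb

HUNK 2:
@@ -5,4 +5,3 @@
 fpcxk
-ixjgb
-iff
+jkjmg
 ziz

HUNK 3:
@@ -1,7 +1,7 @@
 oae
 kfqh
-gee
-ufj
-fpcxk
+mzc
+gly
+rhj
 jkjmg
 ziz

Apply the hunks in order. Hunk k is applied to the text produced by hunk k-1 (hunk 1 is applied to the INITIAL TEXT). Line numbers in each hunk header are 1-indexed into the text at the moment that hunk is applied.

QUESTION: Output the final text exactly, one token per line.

Answer: oae
kfqh
mzc
gly
rhj
jkjmg
ziz

Derivation:
Hunk 1: at line 3 remove [kdxp,pzl] add [ufj,fpcxk] -> 8 lines: oae kfqh gee ufj fpcxk ixjgb iff ziz
Hunk 2: at line 5 remove [ixjgb,iff] add [jkjmg] -> 7 lines: oae kfqh gee ufj fpcxk jkjmg ziz
Hunk 3: at line 1 remove [gee,ufj,fpcxk] add [mzc,gly,rhj] -> 7 lines: oae kfqh mzc gly rhj jkjmg ziz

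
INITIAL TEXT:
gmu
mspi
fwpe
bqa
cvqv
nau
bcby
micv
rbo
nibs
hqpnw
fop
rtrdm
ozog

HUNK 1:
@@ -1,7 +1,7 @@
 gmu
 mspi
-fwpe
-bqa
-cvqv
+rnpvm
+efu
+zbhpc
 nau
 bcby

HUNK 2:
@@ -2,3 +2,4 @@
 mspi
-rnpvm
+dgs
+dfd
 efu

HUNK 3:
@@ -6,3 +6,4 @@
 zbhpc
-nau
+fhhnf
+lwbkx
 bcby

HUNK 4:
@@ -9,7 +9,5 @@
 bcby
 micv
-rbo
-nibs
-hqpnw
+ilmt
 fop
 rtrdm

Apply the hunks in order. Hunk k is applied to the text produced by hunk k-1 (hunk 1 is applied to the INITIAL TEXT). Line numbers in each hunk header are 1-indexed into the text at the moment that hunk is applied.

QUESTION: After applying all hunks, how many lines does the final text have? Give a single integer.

Hunk 1: at line 1 remove [fwpe,bqa,cvqv] add [rnpvm,efu,zbhpc] -> 14 lines: gmu mspi rnpvm efu zbhpc nau bcby micv rbo nibs hqpnw fop rtrdm ozog
Hunk 2: at line 2 remove [rnpvm] add [dgs,dfd] -> 15 lines: gmu mspi dgs dfd efu zbhpc nau bcby micv rbo nibs hqpnw fop rtrdm ozog
Hunk 3: at line 6 remove [nau] add [fhhnf,lwbkx] -> 16 lines: gmu mspi dgs dfd efu zbhpc fhhnf lwbkx bcby micv rbo nibs hqpnw fop rtrdm ozog
Hunk 4: at line 9 remove [rbo,nibs,hqpnw] add [ilmt] -> 14 lines: gmu mspi dgs dfd efu zbhpc fhhnf lwbkx bcby micv ilmt fop rtrdm ozog
Final line count: 14

Answer: 14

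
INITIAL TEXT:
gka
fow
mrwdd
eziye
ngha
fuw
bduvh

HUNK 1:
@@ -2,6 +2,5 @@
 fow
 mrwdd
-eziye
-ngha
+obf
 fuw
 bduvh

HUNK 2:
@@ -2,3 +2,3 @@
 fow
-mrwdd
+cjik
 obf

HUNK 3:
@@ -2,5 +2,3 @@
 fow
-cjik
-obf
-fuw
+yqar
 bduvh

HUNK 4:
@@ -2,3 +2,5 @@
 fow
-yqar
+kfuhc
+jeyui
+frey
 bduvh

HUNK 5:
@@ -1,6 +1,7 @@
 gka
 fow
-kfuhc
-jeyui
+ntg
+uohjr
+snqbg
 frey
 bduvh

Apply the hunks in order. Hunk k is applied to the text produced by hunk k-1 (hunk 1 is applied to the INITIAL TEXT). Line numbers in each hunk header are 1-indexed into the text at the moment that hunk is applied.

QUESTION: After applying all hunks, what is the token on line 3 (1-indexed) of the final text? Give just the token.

Hunk 1: at line 2 remove [eziye,ngha] add [obf] -> 6 lines: gka fow mrwdd obf fuw bduvh
Hunk 2: at line 2 remove [mrwdd] add [cjik] -> 6 lines: gka fow cjik obf fuw bduvh
Hunk 3: at line 2 remove [cjik,obf,fuw] add [yqar] -> 4 lines: gka fow yqar bduvh
Hunk 4: at line 2 remove [yqar] add [kfuhc,jeyui,frey] -> 6 lines: gka fow kfuhc jeyui frey bduvh
Hunk 5: at line 1 remove [kfuhc,jeyui] add [ntg,uohjr,snqbg] -> 7 lines: gka fow ntg uohjr snqbg frey bduvh
Final line 3: ntg

Answer: ntg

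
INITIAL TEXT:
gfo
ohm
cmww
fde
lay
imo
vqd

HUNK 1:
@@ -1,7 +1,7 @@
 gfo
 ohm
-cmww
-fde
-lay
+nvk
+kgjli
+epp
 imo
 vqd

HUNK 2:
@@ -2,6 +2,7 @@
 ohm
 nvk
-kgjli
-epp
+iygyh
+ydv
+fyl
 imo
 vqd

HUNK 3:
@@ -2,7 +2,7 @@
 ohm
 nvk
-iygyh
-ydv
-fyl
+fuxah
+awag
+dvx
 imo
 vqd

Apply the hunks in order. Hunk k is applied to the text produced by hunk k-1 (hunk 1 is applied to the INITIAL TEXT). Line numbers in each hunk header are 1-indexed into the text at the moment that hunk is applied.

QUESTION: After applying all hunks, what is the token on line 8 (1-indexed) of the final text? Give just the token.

Hunk 1: at line 1 remove [cmww,fde,lay] add [nvk,kgjli,epp] -> 7 lines: gfo ohm nvk kgjli epp imo vqd
Hunk 2: at line 2 remove [kgjli,epp] add [iygyh,ydv,fyl] -> 8 lines: gfo ohm nvk iygyh ydv fyl imo vqd
Hunk 3: at line 2 remove [iygyh,ydv,fyl] add [fuxah,awag,dvx] -> 8 lines: gfo ohm nvk fuxah awag dvx imo vqd
Final line 8: vqd

Answer: vqd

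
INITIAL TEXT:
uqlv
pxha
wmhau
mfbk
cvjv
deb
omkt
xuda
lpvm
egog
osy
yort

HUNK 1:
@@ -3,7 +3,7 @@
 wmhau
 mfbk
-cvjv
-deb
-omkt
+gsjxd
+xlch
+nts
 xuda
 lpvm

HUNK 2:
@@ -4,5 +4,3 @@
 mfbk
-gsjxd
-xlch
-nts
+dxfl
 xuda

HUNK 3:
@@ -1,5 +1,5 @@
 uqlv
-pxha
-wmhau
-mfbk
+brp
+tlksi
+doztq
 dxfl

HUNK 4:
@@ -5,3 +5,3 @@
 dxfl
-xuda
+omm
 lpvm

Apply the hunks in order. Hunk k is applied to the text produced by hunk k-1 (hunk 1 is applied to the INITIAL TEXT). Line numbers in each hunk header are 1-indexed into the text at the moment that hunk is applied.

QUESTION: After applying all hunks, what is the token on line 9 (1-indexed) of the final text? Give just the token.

Hunk 1: at line 3 remove [cvjv,deb,omkt] add [gsjxd,xlch,nts] -> 12 lines: uqlv pxha wmhau mfbk gsjxd xlch nts xuda lpvm egog osy yort
Hunk 2: at line 4 remove [gsjxd,xlch,nts] add [dxfl] -> 10 lines: uqlv pxha wmhau mfbk dxfl xuda lpvm egog osy yort
Hunk 3: at line 1 remove [pxha,wmhau,mfbk] add [brp,tlksi,doztq] -> 10 lines: uqlv brp tlksi doztq dxfl xuda lpvm egog osy yort
Hunk 4: at line 5 remove [xuda] add [omm] -> 10 lines: uqlv brp tlksi doztq dxfl omm lpvm egog osy yort
Final line 9: osy

Answer: osy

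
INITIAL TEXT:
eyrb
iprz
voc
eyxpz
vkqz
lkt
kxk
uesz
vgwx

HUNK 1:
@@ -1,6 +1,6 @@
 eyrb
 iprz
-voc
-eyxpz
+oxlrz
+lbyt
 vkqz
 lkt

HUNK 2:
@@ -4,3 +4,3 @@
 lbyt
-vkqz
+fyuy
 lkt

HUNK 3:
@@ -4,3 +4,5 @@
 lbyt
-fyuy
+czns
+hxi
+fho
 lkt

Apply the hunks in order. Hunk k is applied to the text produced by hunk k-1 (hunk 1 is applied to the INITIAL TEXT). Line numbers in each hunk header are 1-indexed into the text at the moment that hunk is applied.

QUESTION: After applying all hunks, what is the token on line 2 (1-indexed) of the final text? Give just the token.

Hunk 1: at line 1 remove [voc,eyxpz] add [oxlrz,lbyt] -> 9 lines: eyrb iprz oxlrz lbyt vkqz lkt kxk uesz vgwx
Hunk 2: at line 4 remove [vkqz] add [fyuy] -> 9 lines: eyrb iprz oxlrz lbyt fyuy lkt kxk uesz vgwx
Hunk 3: at line 4 remove [fyuy] add [czns,hxi,fho] -> 11 lines: eyrb iprz oxlrz lbyt czns hxi fho lkt kxk uesz vgwx
Final line 2: iprz

Answer: iprz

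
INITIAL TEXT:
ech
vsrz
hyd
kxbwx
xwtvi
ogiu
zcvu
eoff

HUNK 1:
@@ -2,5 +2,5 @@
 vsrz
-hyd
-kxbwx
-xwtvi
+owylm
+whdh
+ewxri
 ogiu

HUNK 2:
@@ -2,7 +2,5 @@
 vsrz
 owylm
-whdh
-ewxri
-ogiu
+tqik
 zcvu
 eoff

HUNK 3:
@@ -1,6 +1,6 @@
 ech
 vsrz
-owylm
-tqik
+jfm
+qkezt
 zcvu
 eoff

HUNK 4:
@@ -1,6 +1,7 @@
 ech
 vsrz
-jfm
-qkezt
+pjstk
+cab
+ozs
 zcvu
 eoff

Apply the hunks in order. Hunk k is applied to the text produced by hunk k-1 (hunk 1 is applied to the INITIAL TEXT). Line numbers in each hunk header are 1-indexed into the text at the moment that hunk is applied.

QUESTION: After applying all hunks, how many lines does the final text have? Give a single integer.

Answer: 7

Derivation:
Hunk 1: at line 2 remove [hyd,kxbwx,xwtvi] add [owylm,whdh,ewxri] -> 8 lines: ech vsrz owylm whdh ewxri ogiu zcvu eoff
Hunk 2: at line 2 remove [whdh,ewxri,ogiu] add [tqik] -> 6 lines: ech vsrz owylm tqik zcvu eoff
Hunk 3: at line 1 remove [owylm,tqik] add [jfm,qkezt] -> 6 lines: ech vsrz jfm qkezt zcvu eoff
Hunk 4: at line 1 remove [jfm,qkezt] add [pjstk,cab,ozs] -> 7 lines: ech vsrz pjstk cab ozs zcvu eoff
Final line count: 7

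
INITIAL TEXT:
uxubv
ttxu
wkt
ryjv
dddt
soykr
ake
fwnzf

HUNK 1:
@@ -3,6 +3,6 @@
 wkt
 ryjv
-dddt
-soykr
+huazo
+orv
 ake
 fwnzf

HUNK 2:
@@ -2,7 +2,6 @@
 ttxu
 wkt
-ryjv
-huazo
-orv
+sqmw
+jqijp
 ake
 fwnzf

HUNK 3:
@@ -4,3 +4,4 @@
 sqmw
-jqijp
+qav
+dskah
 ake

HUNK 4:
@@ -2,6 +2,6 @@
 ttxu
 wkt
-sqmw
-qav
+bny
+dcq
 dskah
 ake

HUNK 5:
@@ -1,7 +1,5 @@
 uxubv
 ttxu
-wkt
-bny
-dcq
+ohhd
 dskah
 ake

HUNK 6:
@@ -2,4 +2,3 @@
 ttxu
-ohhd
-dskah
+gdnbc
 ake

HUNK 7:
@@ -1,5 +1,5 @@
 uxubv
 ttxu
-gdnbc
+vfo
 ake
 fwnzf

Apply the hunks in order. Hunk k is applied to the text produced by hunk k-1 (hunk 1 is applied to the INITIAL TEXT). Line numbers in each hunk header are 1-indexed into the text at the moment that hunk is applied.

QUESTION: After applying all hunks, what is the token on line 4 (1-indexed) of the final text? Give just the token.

Hunk 1: at line 3 remove [dddt,soykr] add [huazo,orv] -> 8 lines: uxubv ttxu wkt ryjv huazo orv ake fwnzf
Hunk 2: at line 2 remove [ryjv,huazo,orv] add [sqmw,jqijp] -> 7 lines: uxubv ttxu wkt sqmw jqijp ake fwnzf
Hunk 3: at line 4 remove [jqijp] add [qav,dskah] -> 8 lines: uxubv ttxu wkt sqmw qav dskah ake fwnzf
Hunk 4: at line 2 remove [sqmw,qav] add [bny,dcq] -> 8 lines: uxubv ttxu wkt bny dcq dskah ake fwnzf
Hunk 5: at line 1 remove [wkt,bny,dcq] add [ohhd] -> 6 lines: uxubv ttxu ohhd dskah ake fwnzf
Hunk 6: at line 2 remove [ohhd,dskah] add [gdnbc] -> 5 lines: uxubv ttxu gdnbc ake fwnzf
Hunk 7: at line 1 remove [gdnbc] add [vfo] -> 5 lines: uxubv ttxu vfo ake fwnzf
Final line 4: ake

Answer: ake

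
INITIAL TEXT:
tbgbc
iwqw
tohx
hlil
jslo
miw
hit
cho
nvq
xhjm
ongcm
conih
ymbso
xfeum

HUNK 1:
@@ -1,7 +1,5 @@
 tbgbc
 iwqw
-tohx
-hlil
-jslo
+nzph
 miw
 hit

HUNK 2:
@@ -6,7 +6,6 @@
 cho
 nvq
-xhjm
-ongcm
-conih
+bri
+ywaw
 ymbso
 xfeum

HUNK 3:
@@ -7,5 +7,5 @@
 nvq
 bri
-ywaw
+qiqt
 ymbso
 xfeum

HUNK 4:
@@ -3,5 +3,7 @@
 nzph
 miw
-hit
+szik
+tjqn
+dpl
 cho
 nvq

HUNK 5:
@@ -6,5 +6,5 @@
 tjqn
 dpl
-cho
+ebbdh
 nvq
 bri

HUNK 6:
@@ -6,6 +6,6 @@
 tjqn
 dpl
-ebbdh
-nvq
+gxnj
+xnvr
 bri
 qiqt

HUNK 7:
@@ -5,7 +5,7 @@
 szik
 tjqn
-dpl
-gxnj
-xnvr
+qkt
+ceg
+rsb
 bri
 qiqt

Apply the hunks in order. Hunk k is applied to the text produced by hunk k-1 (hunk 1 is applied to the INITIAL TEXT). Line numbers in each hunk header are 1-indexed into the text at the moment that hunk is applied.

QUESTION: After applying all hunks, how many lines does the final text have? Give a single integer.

Hunk 1: at line 1 remove [tohx,hlil,jslo] add [nzph] -> 12 lines: tbgbc iwqw nzph miw hit cho nvq xhjm ongcm conih ymbso xfeum
Hunk 2: at line 6 remove [xhjm,ongcm,conih] add [bri,ywaw] -> 11 lines: tbgbc iwqw nzph miw hit cho nvq bri ywaw ymbso xfeum
Hunk 3: at line 7 remove [ywaw] add [qiqt] -> 11 lines: tbgbc iwqw nzph miw hit cho nvq bri qiqt ymbso xfeum
Hunk 4: at line 3 remove [hit] add [szik,tjqn,dpl] -> 13 lines: tbgbc iwqw nzph miw szik tjqn dpl cho nvq bri qiqt ymbso xfeum
Hunk 5: at line 6 remove [cho] add [ebbdh] -> 13 lines: tbgbc iwqw nzph miw szik tjqn dpl ebbdh nvq bri qiqt ymbso xfeum
Hunk 6: at line 6 remove [ebbdh,nvq] add [gxnj,xnvr] -> 13 lines: tbgbc iwqw nzph miw szik tjqn dpl gxnj xnvr bri qiqt ymbso xfeum
Hunk 7: at line 5 remove [dpl,gxnj,xnvr] add [qkt,ceg,rsb] -> 13 lines: tbgbc iwqw nzph miw szik tjqn qkt ceg rsb bri qiqt ymbso xfeum
Final line count: 13

Answer: 13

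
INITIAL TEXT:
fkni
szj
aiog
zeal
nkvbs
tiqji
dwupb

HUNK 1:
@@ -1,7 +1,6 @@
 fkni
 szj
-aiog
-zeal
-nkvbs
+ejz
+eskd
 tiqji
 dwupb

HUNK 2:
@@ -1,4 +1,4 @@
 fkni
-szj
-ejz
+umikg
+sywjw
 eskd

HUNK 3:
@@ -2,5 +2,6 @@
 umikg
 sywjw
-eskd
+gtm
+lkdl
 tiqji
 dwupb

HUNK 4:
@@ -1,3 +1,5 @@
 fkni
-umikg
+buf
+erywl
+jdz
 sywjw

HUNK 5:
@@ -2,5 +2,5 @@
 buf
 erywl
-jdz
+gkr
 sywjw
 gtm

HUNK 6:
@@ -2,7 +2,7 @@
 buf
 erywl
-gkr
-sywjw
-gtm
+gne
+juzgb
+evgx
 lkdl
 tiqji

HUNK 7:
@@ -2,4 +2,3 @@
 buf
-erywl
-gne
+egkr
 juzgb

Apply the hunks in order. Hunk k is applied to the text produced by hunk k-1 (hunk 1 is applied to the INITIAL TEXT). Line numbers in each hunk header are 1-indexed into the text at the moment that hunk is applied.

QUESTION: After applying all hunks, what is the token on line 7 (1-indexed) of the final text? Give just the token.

Hunk 1: at line 1 remove [aiog,zeal,nkvbs] add [ejz,eskd] -> 6 lines: fkni szj ejz eskd tiqji dwupb
Hunk 2: at line 1 remove [szj,ejz] add [umikg,sywjw] -> 6 lines: fkni umikg sywjw eskd tiqji dwupb
Hunk 3: at line 2 remove [eskd] add [gtm,lkdl] -> 7 lines: fkni umikg sywjw gtm lkdl tiqji dwupb
Hunk 4: at line 1 remove [umikg] add [buf,erywl,jdz] -> 9 lines: fkni buf erywl jdz sywjw gtm lkdl tiqji dwupb
Hunk 5: at line 2 remove [jdz] add [gkr] -> 9 lines: fkni buf erywl gkr sywjw gtm lkdl tiqji dwupb
Hunk 6: at line 2 remove [gkr,sywjw,gtm] add [gne,juzgb,evgx] -> 9 lines: fkni buf erywl gne juzgb evgx lkdl tiqji dwupb
Hunk 7: at line 2 remove [erywl,gne] add [egkr] -> 8 lines: fkni buf egkr juzgb evgx lkdl tiqji dwupb
Final line 7: tiqji

Answer: tiqji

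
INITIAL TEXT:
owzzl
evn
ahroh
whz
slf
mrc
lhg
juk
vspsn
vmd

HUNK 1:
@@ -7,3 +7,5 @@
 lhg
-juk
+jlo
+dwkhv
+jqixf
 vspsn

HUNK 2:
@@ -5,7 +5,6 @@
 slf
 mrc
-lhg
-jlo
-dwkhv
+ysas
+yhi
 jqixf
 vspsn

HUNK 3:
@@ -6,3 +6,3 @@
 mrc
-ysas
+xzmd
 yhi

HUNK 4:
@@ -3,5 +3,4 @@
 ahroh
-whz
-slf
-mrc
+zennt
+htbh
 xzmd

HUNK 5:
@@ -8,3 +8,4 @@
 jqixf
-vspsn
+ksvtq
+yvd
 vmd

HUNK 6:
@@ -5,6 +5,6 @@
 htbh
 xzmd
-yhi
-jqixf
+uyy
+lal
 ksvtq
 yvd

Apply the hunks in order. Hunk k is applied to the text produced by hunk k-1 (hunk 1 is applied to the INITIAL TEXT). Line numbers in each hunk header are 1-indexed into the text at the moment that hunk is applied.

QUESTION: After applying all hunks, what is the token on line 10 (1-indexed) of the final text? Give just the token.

Answer: yvd

Derivation:
Hunk 1: at line 7 remove [juk] add [jlo,dwkhv,jqixf] -> 12 lines: owzzl evn ahroh whz slf mrc lhg jlo dwkhv jqixf vspsn vmd
Hunk 2: at line 5 remove [lhg,jlo,dwkhv] add [ysas,yhi] -> 11 lines: owzzl evn ahroh whz slf mrc ysas yhi jqixf vspsn vmd
Hunk 3: at line 6 remove [ysas] add [xzmd] -> 11 lines: owzzl evn ahroh whz slf mrc xzmd yhi jqixf vspsn vmd
Hunk 4: at line 3 remove [whz,slf,mrc] add [zennt,htbh] -> 10 lines: owzzl evn ahroh zennt htbh xzmd yhi jqixf vspsn vmd
Hunk 5: at line 8 remove [vspsn] add [ksvtq,yvd] -> 11 lines: owzzl evn ahroh zennt htbh xzmd yhi jqixf ksvtq yvd vmd
Hunk 6: at line 5 remove [yhi,jqixf] add [uyy,lal] -> 11 lines: owzzl evn ahroh zennt htbh xzmd uyy lal ksvtq yvd vmd
Final line 10: yvd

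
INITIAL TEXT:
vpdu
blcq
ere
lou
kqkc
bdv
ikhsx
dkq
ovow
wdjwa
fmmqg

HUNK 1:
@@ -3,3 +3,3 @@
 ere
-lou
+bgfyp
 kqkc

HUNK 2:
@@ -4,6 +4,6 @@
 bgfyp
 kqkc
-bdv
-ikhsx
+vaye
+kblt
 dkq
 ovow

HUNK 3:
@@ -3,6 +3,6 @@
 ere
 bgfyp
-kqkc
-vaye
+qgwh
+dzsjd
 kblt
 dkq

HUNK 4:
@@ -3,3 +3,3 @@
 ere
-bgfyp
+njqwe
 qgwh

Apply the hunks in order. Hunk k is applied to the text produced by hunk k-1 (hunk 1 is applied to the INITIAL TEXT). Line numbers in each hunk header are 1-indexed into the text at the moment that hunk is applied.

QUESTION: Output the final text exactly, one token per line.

Answer: vpdu
blcq
ere
njqwe
qgwh
dzsjd
kblt
dkq
ovow
wdjwa
fmmqg

Derivation:
Hunk 1: at line 3 remove [lou] add [bgfyp] -> 11 lines: vpdu blcq ere bgfyp kqkc bdv ikhsx dkq ovow wdjwa fmmqg
Hunk 2: at line 4 remove [bdv,ikhsx] add [vaye,kblt] -> 11 lines: vpdu blcq ere bgfyp kqkc vaye kblt dkq ovow wdjwa fmmqg
Hunk 3: at line 3 remove [kqkc,vaye] add [qgwh,dzsjd] -> 11 lines: vpdu blcq ere bgfyp qgwh dzsjd kblt dkq ovow wdjwa fmmqg
Hunk 4: at line 3 remove [bgfyp] add [njqwe] -> 11 lines: vpdu blcq ere njqwe qgwh dzsjd kblt dkq ovow wdjwa fmmqg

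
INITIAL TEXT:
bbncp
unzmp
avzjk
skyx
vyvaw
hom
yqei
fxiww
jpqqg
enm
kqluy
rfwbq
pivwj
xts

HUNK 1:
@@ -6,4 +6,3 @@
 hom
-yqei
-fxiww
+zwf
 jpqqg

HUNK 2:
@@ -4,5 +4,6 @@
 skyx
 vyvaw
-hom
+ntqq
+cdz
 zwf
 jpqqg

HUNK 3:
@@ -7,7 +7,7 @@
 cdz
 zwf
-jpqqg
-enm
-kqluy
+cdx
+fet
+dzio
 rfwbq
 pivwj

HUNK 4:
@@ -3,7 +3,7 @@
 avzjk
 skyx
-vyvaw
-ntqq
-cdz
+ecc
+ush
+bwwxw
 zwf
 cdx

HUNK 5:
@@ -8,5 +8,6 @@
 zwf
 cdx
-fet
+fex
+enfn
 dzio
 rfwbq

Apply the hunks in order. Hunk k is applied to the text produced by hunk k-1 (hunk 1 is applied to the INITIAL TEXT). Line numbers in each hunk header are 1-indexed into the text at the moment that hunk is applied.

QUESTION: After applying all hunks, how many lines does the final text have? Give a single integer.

Answer: 15

Derivation:
Hunk 1: at line 6 remove [yqei,fxiww] add [zwf] -> 13 lines: bbncp unzmp avzjk skyx vyvaw hom zwf jpqqg enm kqluy rfwbq pivwj xts
Hunk 2: at line 4 remove [hom] add [ntqq,cdz] -> 14 lines: bbncp unzmp avzjk skyx vyvaw ntqq cdz zwf jpqqg enm kqluy rfwbq pivwj xts
Hunk 3: at line 7 remove [jpqqg,enm,kqluy] add [cdx,fet,dzio] -> 14 lines: bbncp unzmp avzjk skyx vyvaw ntqq cdz zwf cdx fet dzio rfwbq pivwj xts
Hunk 4: at line 3 remove [vyvaw,ntqq,cdz] add [ecc,ush,bwwxw] -> 14 lines: bbncp unzmp avzjk skyx ecc ush bwwxw zwf cdx fet dzio rfwbq pivwj xts
Hunk 5: at line 8 remove [fet] add [fex,enfn] -> 15 lines: bbncp unzmp avzjk skyx ecc ush bwwxw zwf cdx fex enfn dzio rfwbq pivwj xts
Final line count: 15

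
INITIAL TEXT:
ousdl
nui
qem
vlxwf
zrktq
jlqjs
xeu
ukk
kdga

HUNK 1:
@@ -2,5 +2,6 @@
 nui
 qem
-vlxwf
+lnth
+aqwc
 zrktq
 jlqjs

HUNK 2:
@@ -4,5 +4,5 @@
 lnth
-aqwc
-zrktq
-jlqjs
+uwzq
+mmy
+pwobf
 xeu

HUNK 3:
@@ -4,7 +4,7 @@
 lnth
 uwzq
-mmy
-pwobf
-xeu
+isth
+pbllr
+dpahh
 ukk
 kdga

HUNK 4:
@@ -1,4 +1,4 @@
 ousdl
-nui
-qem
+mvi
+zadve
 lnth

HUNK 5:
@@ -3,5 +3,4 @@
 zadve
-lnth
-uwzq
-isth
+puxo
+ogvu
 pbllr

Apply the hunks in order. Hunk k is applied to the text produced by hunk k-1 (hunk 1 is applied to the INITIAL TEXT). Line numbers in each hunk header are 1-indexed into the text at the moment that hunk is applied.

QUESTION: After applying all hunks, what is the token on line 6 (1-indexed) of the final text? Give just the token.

Hunk 1: at line 2 remove [vlxwf] add [lnth,aqwc] -> 10 lines: ousdl nui qem lnth aqwc zrktq jlqjs xeu ukk kdga
Hunk 2: at line 4 remove [aqwc,zrktq,jlqjs] add [uwzq,mmy,pwobf] -> 10 lines: ousdl nui qem lnth uwzq mmy pwobf xeu ukk kdga
Hunk 3: at line 4 remove [mmy,pwobf,xeu] add [isth,pbllr,dpahh] -> 10 lines: ousdl nui qem lnth uwzq isth pbllr dpahh ukk kdga
Hunk 4: at line 1 remove [nui,qem] add [mvi,zadve] -> 10 lines: ousdl mvi zadve lnth uwzq isth pbllr dpahh ukk kdga
Hunk 5: at line 3 remove [lnth,uwzq,isth] add [puxo,ogvu] -> 9 lines: ousdl mvi zadve puxo ogvu pbllr dpahh ukk kdga
Final line 6: pbllr

Answer: pbllr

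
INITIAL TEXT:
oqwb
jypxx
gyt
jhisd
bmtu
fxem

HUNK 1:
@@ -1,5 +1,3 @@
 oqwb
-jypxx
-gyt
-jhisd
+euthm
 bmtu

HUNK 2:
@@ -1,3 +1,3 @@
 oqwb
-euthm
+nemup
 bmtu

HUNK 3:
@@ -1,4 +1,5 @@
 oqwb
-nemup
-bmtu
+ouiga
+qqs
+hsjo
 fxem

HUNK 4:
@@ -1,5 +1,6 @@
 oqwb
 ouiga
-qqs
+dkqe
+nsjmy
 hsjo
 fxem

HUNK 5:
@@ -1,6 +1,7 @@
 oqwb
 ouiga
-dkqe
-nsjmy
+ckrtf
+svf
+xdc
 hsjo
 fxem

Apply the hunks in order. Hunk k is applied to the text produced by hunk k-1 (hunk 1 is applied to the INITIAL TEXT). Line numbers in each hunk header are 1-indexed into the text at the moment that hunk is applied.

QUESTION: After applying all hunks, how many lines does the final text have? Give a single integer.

Answer: 7

Derivation:
Hunk 1: at line 1 remove [jypxx,gyt,jhisd] add [euthm] -> 4 lines: oqwb euthm bmtu fxem
Hunk 2: at line 1 remove [euthm] add [nemup] -> 4 lines: oqwb nemup bmtu fxem
Hunk 3: at line 1 remove [nemup,bmtu] add [ouiga,qqs,hsjo] -> 5 lines: oqwb ouiga qqs hsjo fxem
Hunk 4: at line 1 remove [qqs] add [dkqe,nsjmy] -> 6 lines: oqwb ouiga dkqe nsjmy hsjo fxem
Hunk 5: at line 1 remove [dkqe,nsjmy] add [ckrtf,svf,xdc] -> 7 lines: oqwb ouiga ckrtf svf xdc hsjo fxem
Final line count: 7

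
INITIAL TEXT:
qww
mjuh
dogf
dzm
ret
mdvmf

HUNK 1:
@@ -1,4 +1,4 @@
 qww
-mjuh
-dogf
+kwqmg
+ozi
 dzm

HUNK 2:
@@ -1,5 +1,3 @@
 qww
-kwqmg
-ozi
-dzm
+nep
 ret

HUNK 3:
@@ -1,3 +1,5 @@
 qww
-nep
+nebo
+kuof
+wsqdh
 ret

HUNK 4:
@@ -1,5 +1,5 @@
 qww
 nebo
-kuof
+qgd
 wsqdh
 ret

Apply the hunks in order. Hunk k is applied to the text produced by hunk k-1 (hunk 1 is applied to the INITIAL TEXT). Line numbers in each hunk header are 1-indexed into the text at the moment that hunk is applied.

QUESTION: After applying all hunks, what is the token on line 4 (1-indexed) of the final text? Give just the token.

Hunk 1: at line 1 remove [mjuh,dogf] add [kwqmg,ozi] -> 6 lines: qww kwqmg ozi dzm ret mdvmf
Hunk 2: at line 1 remove [kwqmg,ozi,dzm] add [nep] -> 4 lines: qww nep ret mdvmf
Hunk 3: at line 1 remove [nep] add [nebo,kuof,wsqdh] -> 6 lines: qww nebo kuof wsqdh ret mdvmf
Hunk 4: at line 1 remove [kuof] add [qgd] -> 6 lines: qww nebo qgd wsqdh ret mdvmf
Final line 4: wsqdh

Answer: wsqdh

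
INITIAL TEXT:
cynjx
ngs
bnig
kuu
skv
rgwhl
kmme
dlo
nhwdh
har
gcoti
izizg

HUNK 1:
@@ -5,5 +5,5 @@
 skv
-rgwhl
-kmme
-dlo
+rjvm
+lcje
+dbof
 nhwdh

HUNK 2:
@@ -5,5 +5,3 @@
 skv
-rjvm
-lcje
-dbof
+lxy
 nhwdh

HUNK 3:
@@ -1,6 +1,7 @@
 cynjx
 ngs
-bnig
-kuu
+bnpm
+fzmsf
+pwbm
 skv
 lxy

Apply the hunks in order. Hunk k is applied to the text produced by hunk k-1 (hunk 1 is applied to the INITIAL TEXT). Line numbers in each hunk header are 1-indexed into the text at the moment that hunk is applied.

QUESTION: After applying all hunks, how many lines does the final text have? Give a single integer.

Hunk 1: at line 5 remove [rgwhl,kmme,dlo] add [rjvm,lcje,dbof] -> 12 lines: cynjx ngs bnig kuu skv rjvm lcje dbof nhwdh har gcoti izizg
Hunk 2: at line 5 remove [rjvm,lcje,dbof] add [lxy] -> 10 lines: cynjx ngs bnig kuu skv lxy nhwdh har gcoti izizg
Hunk 3: at line 1 remove [bnig,kuu] add [bnpm,fzmsf,pwbm] -> 11 lines: cynjx ngs bnpm fzmsf pwbm skv lxy nhwdh har gcoti izizg
Final line count: 11

Answer: 11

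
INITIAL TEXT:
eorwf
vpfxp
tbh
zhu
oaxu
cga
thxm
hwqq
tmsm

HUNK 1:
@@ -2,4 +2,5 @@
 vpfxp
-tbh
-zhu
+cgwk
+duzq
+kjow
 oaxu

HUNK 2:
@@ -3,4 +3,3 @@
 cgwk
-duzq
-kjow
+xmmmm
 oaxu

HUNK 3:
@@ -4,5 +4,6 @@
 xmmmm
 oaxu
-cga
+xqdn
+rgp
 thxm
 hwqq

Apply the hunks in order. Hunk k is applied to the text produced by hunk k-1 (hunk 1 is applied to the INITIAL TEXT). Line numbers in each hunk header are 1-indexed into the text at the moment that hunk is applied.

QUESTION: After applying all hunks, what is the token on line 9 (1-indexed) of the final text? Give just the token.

Hunk 1: at line 2 remove [tbh,zhu] add [cgwk,duzq,kjow] -> 10 lines: eorwf vpfxp cgwk duzq kjow oaxu cga thxm hwqq tmsm
Hunk 2: at line 3 remove [duzq,kjow] add [xmmmm] -> 9 lines: eorwf vpfxp cgwk xmmmm oaxu cga thxm hwqq tmsm
Hunk 3: at line 4 remove [cga] add [xqdn,rgp] -> 10 lines: eorwf vpfxp cgwk xmmmm oaxu xqdn rgp thxm hwqq tmsm
Final line 9: hwqq

Answer: hwqq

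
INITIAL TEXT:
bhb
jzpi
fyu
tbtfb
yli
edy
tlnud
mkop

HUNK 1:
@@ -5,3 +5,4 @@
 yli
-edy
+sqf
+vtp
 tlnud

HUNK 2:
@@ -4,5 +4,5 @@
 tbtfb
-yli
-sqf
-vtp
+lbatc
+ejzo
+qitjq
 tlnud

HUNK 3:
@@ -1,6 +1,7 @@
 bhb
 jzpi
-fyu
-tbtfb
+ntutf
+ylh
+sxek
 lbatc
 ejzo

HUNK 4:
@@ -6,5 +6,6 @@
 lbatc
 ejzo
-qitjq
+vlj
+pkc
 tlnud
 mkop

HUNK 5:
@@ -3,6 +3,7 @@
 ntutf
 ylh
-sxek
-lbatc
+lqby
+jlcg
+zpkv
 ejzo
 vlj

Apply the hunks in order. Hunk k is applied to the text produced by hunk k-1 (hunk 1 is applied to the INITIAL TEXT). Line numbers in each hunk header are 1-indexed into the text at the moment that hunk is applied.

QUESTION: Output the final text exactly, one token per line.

Answer: bhb
jzpi
ntutf
ylh
lqby
jlcg
zpkv
ejzo
vlj
pkc
tlnud
mkop

Derivation:
Hunk 1: at line 5 remove [edy] add [sqf,vtp] -> 9 lines: bhb jzpi fyu tbtfb yli sqf vtp tlnud mkop
Hunk 2: at line 4 remove [yli,sqf,vtp] add [lbatc,ejzo,qitjq] -> 9 lines: bhb jzpi fyu tbtfb lbatc ejzo qitjq tlnud mkop
Hunk 3: at line 1 remove [fyu,tbtfb] add [ntutf,ylh,sxek] -> 10 lines: bhb jzpi ntutf ylh sxek lbatc ejzo qitjq tlnud mkop
Hunk 4: at line 6 remove [qitjq] add [vlj,pkc] -> 11 lines: bhb jzpi ntutf ylh sxek lbatc ejzo vlj pkc tlnud mkop
Hunk 5: at line 3 remove [sxek,lbatc] add [lqby,jlcg,zpkv] -> 12 lines: bhb jzpi ntutf ylh lqby jlcg zpkv ejzo vlj pkc tlnud mkop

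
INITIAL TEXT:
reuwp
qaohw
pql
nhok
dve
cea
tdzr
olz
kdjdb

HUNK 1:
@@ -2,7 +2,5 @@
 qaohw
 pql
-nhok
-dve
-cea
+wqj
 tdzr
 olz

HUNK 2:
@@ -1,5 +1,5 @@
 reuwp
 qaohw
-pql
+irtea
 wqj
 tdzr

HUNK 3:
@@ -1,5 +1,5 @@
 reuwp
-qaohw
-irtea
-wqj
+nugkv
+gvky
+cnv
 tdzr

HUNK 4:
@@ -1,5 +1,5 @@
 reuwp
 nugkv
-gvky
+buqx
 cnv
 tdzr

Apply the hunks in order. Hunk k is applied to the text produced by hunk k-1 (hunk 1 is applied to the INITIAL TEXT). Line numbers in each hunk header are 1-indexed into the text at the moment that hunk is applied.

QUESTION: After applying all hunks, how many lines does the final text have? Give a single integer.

Hunk 1: at line 2 remove [nhok,dve,cea] add [wqj] -> 7 lines: reuwp qaohw pql wqj tdzr olz kdjdb
Hunk 2: at line 1 remove [pql] add [irtea] -> 7 lines: reuwp qaohw irtea wqj tdzr olz kdjdb
Hunk 3: at line 1 remove [qaohw,irtea,wqj] add [nugkv,gvky,cnv] -> 7 lines: reuwp nugkv gvky cnv tdzr olz kdjdb
Hunk 4: at line 1 remove [gvky] add [buqx] -> 7 lines: reuwp nugkv buqx cnv tdzr olz kdjdb
Final line count: 7

Answer: 7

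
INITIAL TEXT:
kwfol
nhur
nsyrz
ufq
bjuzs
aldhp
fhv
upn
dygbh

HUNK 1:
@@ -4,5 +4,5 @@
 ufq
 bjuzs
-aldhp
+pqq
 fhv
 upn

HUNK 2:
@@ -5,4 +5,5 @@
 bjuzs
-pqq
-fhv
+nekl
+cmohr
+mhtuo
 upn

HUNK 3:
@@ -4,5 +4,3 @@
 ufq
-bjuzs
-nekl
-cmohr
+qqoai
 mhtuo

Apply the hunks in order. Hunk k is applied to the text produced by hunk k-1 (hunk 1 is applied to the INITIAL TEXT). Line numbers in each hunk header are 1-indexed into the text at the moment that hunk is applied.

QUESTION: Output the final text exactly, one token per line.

Hunk 1: at line 4 remove [aldhp] add [pqq] -> 9 lines: kwfol nhur nsyrz ufq bjuzs pqq fhv upn dygbh
Hunk 2: at line 5 remove [pqq,fhv] add [nekl,cmohr,mhtuo] -> 10 lines: kwfol nhur nsyrz ufq bjuzs nekl cmohr mhtuo upn dygbh
Hunk 3: at line 4 remove [bjuzs,nekl,cmohr] add [qqoai] -> 8 lines: kwfol nhur nsyrz ufq qqoai mhtuo upn dygbh

Answer: kwfol
nhur
nsyrz
ufq
qqoai
mhtuo
upn
dygbh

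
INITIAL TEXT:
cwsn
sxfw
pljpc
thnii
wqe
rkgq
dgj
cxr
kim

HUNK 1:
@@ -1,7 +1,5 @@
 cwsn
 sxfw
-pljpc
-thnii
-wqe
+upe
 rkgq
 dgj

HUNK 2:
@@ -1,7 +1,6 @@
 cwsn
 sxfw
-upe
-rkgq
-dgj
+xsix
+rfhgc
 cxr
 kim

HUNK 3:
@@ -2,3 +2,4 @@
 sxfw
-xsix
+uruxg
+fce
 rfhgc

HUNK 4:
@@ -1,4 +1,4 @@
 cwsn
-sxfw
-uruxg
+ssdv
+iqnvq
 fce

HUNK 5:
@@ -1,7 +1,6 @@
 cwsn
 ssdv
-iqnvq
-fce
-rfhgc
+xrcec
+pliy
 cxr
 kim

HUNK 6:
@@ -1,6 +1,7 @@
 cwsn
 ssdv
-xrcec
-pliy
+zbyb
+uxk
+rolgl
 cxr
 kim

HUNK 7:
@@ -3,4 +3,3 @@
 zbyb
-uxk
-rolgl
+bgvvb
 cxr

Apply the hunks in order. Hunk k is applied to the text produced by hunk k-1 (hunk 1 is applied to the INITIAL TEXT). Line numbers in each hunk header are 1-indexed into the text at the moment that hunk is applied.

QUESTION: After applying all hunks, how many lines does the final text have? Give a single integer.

Answer: 6

Derivation:
Hunk 1: at line 1 remove [pljpc,thnii,wqe] add [upe] -> 7 lines: cwsn sxfw upe rkgq dgj cxr kim
Hunk 2: at line 1 remove [upe,rkgq,dgj] add [xsix,rfhgc] -> 6 lines: cwsn sxfw xsix rfhgc cxr kim
Hunk 3: at line 2 remove [xsix] add [uruxg,fce] -> 7 lines: cwsn sxfw uruxg fce rfhgc cxr kim
Hunk 4: at line 1 remove [sxfw,uruxg] add [ssdv,iqnvq] -> 7 lines: cwsn ssdv iqnvq fce rfhgc cxr kim
Hunk 5: at line 1 remove [iqnvq,fce,rfhgc] add [xrcec,pliy] -> 6 lines: cwsn ssdv xrcec pliy cxr kim
Hunk 6: at line 1 remove [xrcec,pliy] add [zbyb,uxk,rolgl] -> 7 lines: cwsn ssdv zbyb uxk rolgl cxr kim
Hunk 7: at line 3 remove [uxk,rolgl] add [bgvvb] -> 6 lines: cwsn ssdv zbyb bgvvb cxr kim
Final line count: 6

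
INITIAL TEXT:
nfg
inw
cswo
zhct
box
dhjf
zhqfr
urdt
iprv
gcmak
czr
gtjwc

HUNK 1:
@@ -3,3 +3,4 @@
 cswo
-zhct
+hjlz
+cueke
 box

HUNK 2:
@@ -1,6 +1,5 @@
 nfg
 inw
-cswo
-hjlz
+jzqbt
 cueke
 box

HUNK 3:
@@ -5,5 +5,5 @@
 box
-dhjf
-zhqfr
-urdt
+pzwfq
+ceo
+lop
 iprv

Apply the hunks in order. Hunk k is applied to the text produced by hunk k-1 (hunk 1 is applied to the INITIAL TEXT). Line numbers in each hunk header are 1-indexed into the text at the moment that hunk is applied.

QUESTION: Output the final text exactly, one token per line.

Answer: nfg
inw
jzqbt
cueke
box
pzwfq
ceo
lop
iprv
gcmak
czr
gtjwc

Derivation:
Hunk 1: at line 3 remove [zhct] add [hjlz,cueke] -> 13 lines: nfg inw cswo hjlz cueke box dhjf zhqfr urdt iprv gcmak czr gtjwc
Hunk 2: at line 1 remove [cswo,hjlz] add [jzqbt] -> 12 lines: nfg inw jzqbt cueke box dhjf zhqfr urdt iprv gcmak czr gtjwc
Hunk 3: at line 5 remove [dhjf,zhqfr,urdt] add [pzwfq,ceo,lop] -> 12 lines: nfg inw jzqbt cueke box pzwfq ceo lop iprv gcmak czr gtjwc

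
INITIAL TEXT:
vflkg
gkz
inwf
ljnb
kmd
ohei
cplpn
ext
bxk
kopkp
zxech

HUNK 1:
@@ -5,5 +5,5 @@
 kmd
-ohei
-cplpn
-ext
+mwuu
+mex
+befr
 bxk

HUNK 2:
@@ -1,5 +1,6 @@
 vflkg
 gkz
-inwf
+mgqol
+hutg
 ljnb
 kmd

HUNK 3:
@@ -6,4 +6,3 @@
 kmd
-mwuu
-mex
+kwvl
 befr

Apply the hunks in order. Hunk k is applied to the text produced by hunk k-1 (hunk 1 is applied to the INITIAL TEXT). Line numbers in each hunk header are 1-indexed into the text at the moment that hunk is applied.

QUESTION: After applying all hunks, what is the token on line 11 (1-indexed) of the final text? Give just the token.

Answer: zxech

Derivation:
Hunk 1: at line 5 remove [ohei,cplpn,ext] add [mwuu,mex,befr] -> 11 lines: vflkg gkz inwf ljnb kmd mwuu mex befr bxk kopkp zxech
Hunk 2: at line 1 remove [inwf] add [mgqol,hutg] -> 12 lines: vflkg gkz mgqol hutg ljnb kmd mwuu mex befr bxk kopkp zxech
Hunk 3: at line 6 remove [mwuu,mex] add [kwvl] -> 11 lines: vflkg gkz mgqol hutg ljnb kmd kwvl befr bxk kopkp zxech
Final line 11: zxech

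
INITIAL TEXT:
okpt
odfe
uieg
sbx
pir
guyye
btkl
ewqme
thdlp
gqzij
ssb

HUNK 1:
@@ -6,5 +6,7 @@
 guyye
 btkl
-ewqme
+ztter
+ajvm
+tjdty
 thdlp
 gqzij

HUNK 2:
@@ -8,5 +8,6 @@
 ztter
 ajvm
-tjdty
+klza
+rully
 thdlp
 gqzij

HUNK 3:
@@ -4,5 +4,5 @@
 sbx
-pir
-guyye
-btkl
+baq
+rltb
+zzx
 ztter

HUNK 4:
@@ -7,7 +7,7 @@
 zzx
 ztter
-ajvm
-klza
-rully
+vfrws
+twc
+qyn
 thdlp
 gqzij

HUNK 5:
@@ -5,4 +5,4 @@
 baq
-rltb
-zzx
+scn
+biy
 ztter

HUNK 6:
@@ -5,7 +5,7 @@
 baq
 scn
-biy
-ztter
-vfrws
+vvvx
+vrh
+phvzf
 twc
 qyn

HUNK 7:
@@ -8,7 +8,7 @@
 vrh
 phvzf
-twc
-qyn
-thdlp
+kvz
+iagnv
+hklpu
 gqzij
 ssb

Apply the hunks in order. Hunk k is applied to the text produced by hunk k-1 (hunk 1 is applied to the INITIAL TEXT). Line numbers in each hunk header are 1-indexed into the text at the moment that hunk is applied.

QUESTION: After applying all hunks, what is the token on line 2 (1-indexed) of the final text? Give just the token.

Answer: odfe

Derivation:
Hunk 1: at line 6 remove [ewqme] add [ztter,ajvm,tjdty] -> 13 lines: okpt odfe uieg sbx pir guyye btkl ztter ajvm tjdty thdlp gqzij ssb
Hunk 2: at line 8 remove [tjdty] add [klza,rully] -> 14 lines: okpt odfe uieg sbx pir guyye btkl ztter ajvm klza rully thdlp gqzij ssb
Hunk 3: at line 4 remove [pir,guyye,btkl] add [baq,rltb,zzx] -> 14 lines: okpt odfe uieg sbx baq rltb zzx ztter ajvm klza rully thdlp gqzij ssb
Hunk 4: at line 7 remove [ajvm,klza,rully] add [vfrws,twc,qyn] -> 14 lines: okpt odfe uieg sbx baq rltb zzx ztter vfrws twc qyn thdlp gqzij ssb
Hunk 5: at line 5 remove [rltb,zzx] add [scn,biy] -> 14 lines: okpt odfe uieg sbx baq scn biy ztter vfrws twc qyn thdlp gqzij ssb
Hunk 6: at line 5 remove [biy,ztter,vfrws] add [vvvx,vrh,phvzf] -> 14 lines: okpt odfe uieg sbx baq scn vvvx vrh phvzf twc qyn thdlp gqzij ssb
Hunk 7: at line 8 remove [twc,qyn,thdlp] add [kvz,iagnv,hklpu] -> 14 lines: okpt odfe uieg sbx baq scn vvvx vrh phvzf kvz iagnv hklpu gqzij ssb
Final line 2: odfe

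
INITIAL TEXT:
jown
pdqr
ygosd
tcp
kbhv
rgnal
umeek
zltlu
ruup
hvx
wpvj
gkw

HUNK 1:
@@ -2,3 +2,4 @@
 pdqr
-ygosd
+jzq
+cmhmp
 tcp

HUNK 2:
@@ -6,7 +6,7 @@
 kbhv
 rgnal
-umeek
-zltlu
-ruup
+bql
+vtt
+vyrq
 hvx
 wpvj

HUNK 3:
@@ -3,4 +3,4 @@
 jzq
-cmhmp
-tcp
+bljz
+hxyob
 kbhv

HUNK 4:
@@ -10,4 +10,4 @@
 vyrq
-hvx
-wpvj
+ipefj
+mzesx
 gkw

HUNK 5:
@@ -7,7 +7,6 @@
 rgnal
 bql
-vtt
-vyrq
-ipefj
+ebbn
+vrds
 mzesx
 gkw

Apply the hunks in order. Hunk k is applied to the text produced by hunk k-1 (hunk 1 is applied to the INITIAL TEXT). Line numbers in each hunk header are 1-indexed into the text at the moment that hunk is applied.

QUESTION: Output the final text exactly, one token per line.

Answer: jown
pdqr
jzq
bljz
hxyob
kbhv
rgnal
bql
ebbn
vrds
mzesx
gkw

Derivation:
Hunk 1: at line 2 remove [ygosd] add [jzq,cmhmp] -> 13 lines: jown pdqr jzq cmhmp tcp kbhv rgnal umeek zltlu ruup hvx wpvj gkw
Hunk 2: at line 6 remove [umeek,zltlu,ruup] add [bql,vtt,vyrq] -> 13 lines: jown pdqr jzq cmhmp tcp kbhv rgnal bql vtt vyrq hvx wpvj gkw
Hunk 3: at line 3 remove [cmhmp,tcp] add [bljz,hxyob] -> 13 lines: jown pdqr jzq bljz hxyob kbhv rgnal bql vtt vyrq hvx wpvj gkw
Hunk 4: at line 10 remove [hvx,wpvj] add [ipefj,mzesx] -> 13 lines: jown pdqr jzq bljz hxyob kbhv rgnal bql vtt vyrq ipefj mzesx gkw
Hunk 5: at line 7 remove [vtt,vyrq,ipefj] add [ebbn,vrds] -> 12 lines: jown pdqr jzq bljz hxyob kbhv rgnal bql ebbn vrds mzesx gkw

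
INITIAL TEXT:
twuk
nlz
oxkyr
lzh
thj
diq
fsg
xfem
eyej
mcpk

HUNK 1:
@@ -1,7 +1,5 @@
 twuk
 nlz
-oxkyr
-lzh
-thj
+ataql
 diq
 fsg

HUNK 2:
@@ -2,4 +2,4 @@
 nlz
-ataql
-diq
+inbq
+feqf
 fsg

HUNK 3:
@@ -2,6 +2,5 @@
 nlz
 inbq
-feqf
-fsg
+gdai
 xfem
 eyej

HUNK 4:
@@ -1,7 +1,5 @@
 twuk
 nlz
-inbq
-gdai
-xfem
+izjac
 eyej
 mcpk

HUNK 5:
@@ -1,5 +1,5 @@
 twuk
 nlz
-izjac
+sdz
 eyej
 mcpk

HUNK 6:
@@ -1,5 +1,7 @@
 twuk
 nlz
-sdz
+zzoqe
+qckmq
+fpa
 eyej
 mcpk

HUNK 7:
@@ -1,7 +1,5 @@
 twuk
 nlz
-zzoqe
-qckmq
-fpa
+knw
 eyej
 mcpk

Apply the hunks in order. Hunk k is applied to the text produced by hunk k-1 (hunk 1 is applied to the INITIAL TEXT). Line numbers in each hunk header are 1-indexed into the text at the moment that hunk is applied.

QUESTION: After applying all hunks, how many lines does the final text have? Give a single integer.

Hunk 1: at line 1 remove [oxkyr,lzh,thj] add [ataql] -> 8 lines: twuk nlz ataql diq fsg xfem eyej mcpk
Hunk 2: at line 2 remove [ataql,diq] add [inbq,feqf] -> 8 lines: twuk nlz inbq feqf fsg xfem eyej mcpk
Hunk 3: at line 2 remove [feqf,fsg] add [gdai] -> 7 lines: twuk nlz inbq gdai xfem eyej mcpk
Hunk 4: at line 1 remove [inbq,gdai,xfem] add [izjac] -> 5 lines: twuk nlz izjac eyej mcpk
Hunk 5: at line 1 remove [izjac] add [sdz] -> 5 lines: twuk nlz sdz eyej mcpk
Hunk 6: at line 1 remove [sdz] add [zzoqe,qckmq,fpa] -> 7 lines: twuk nlz zzoqe qckmq fpa eyej mcpk
Hunk 7: at line 1 remove [zzoqe,qckmq,fpa] add [knw] -> 5 lines: twuk nlz knw eyej mcpk
Final line count: 5

Answer: 5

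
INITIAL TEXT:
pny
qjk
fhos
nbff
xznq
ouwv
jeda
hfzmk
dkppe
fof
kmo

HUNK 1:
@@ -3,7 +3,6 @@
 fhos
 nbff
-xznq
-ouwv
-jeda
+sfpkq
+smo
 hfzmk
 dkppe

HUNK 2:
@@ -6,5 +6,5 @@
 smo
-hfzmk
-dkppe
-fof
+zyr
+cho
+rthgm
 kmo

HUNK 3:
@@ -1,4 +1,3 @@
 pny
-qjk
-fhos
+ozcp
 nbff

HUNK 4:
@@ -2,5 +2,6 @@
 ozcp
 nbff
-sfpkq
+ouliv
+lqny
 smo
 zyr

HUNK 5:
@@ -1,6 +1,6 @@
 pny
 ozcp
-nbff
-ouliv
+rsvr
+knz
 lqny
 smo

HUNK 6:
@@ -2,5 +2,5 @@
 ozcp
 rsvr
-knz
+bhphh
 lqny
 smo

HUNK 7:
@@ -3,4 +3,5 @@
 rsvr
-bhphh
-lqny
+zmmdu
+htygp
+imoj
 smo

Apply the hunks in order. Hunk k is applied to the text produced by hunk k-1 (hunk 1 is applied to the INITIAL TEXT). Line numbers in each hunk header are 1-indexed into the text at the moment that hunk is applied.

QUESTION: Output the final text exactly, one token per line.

Hunk 1: at line 3 remove [xznq,ouwv,jeda] add [sfpkq,smo] -> 10 lines: pny qjk fhos nbff sfpkq smo hfzmk dkppe fof kmo
Hunk 2: at line 6 remove [hfzmk,dkppe,fof] add [zyr,cho,rthgm] -> 10 lines: pny qjk fhos nbff sfpkq smo zyr cho rthgm kmo
Hunk 3: at line 1 remove [qjk,fhos] add [ozcp] -> 9 lines: pny ozcp nbff sfpkq smo zyr cho rthgm kmo
Hunk 4: at line 2 remove [sfpkq] add [ouliv,lqny] -> 10 lines: pny ozcp nbff ouliv lqny smo zyr cho rthgm kmo
Hunk 5: at line 1 remove [nbff,ouliv] add [rsvr,knz] -> 10 lines: pny ozcp rsvr knz lqny smo zyr cho rthgm kmo
Hunk 6: at line 2 remove [knz] add [bhphh] -> 10 lines: pny ozcp rsvr bhphh lqny smo zyr cho rthgm kmo
Hunk 7: at line 3 remove [bhphh,lqny] add [zmmdu,htygp,imoj] -> 11 lines: pny ozcp rsvr zmmdu htygp imoj smo zyr cho rthgm kmo

Answer: pny
ozcp
rsvr
zmmdu
htygp
imoj
smo
zyr
cho
rthgm
kmo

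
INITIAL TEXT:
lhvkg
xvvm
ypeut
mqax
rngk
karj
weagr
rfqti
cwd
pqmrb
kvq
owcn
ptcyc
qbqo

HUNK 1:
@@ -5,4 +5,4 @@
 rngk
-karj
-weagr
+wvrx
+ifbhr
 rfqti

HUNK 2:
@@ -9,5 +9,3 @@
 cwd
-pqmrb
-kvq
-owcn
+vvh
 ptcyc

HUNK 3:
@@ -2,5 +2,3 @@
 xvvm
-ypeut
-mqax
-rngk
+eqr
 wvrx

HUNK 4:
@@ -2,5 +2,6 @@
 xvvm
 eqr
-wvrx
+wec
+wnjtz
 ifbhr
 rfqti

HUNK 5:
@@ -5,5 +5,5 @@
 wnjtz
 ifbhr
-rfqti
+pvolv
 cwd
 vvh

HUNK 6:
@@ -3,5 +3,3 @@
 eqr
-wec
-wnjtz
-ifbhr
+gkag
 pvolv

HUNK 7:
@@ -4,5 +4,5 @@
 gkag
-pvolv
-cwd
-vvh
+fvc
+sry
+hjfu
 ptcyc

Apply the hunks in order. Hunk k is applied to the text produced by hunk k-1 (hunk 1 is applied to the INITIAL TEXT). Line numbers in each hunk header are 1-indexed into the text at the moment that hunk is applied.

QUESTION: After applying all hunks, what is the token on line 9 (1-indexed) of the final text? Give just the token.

Answer: qbqo

Derivation:
Hunk 1: at line 5 remove [karj,weagr] add [wvrx,ifbhr] -> 14 lines: lhvkg xvvm ypeut mqax rngk wvrx ifbhr rfqti cwd pqmrb kvq owcn ptcyc qbqo
Hunk 2: at line 9 remove [pqmrb,kvq,owcn] add [vvh] -> 12 lines: lhvkg xvvm ypeut mqax rngk wvrx ifbhr rfqti cwd vvh ptcyc qbqo
Hunk 3: at line 2 remove [ypeut,mqax,rngk] add [eqr] -> 10 lines: lhvkg xvvm eqr wvrx ifbhr rfqti cwd vvh ptcyc qbqo
Hunk 4: at line 2 remove [wvrx] add [wec,wnjtz] -> 11 lines: lhvkg xvvm eqr wec wnjtz ifbhr rfqti cwd vvh ptcyc qbqo
Hunk 5: at line 5 remove [rfqti] add [pvolv] -> 11 lines: lhvkg xvvm eqr wec wnjtz ifbhr pvolv cwd vvh ptcyc qbqo
Hunk 6: at line 3 remove [wec,wnjtz,ifbhr] add [gkag] -> 9 lines: lhvkg xvvm eqr gkag pvolv cwd vvh ptcyc qbqo
Hunk 7: at line 4 remove [pvolv,cwd,vvh] add [fvc,sry,hjfu] -> 9 lines: lhvkg xvvm eqr gkag fvc sry hjfu ptcyc qbqo
Final line 9: qbqo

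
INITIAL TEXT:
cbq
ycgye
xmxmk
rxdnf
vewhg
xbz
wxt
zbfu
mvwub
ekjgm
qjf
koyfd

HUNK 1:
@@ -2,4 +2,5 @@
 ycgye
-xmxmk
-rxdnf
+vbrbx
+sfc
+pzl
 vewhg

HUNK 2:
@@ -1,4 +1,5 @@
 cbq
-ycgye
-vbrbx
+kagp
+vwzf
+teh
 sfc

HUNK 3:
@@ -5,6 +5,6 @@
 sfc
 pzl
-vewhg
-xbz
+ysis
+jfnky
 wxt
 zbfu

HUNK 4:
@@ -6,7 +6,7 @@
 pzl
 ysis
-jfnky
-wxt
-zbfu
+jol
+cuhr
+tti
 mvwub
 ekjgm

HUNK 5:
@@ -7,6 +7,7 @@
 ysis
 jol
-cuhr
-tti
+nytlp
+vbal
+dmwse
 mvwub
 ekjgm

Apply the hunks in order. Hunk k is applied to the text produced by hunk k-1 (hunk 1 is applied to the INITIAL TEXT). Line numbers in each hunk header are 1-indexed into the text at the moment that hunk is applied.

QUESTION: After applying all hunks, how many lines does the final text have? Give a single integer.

Answer: 15

Derivation:
Hunk 1: at line 2 remove [xmxmk,rxdnf] add [vbrbx,sfc,pzl] -> 13 lines: cbq ycgye vbrbx sfc pzl vewhg xbz wxt zbfu mvwub ekjgm qjf koyfd
Hunk 2: at line 1 remove [ycgye,vbrbx] add [kagp,vwzf,teh] -> 14 lines: cbq kagp vwzf teh sfc pzl vewhg xbz wxt zbfu mvwub ekjgm qjf koyfd
Hunk 3: at line 5 remove [vewhg,xbz] add [ysis,jfnky] -> 14 lines: cbq kagp vwzf teh sfc pzl ysis jfnky wxt zbfu mvwub ekjgm qjf koyfd
Hunk 4: at line 6 remove [jfnky,wxt,zbfu] add [jol,cuhr,tti] -> 14 lines: cbq kagp vwzf teh sfc pzl ysis jol cuhr tti mvwub ekjgm qjf koyfd
Hunk 5: at line 7 remove [cuhr,tti] add [nytlp,vbal,dmwse] -> 15 lines: cbq kagp vwzf teh sfc pzl ysis jol nytlp vbal dmwse mvwub ekjgm qjf koyfd
Final line count: 15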